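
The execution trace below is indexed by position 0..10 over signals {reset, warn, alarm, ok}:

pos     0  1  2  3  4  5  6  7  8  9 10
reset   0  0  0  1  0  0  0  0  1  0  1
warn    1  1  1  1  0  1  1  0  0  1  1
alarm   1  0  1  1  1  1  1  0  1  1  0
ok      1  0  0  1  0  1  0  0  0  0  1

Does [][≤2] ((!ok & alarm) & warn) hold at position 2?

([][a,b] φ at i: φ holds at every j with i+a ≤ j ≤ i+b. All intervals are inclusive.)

Check ((!ok & alarm) & warn) at every j in [2,4]:
  j=2: true
  j=3: false
  j=4: false
Fails at j=3 → formula fails.

No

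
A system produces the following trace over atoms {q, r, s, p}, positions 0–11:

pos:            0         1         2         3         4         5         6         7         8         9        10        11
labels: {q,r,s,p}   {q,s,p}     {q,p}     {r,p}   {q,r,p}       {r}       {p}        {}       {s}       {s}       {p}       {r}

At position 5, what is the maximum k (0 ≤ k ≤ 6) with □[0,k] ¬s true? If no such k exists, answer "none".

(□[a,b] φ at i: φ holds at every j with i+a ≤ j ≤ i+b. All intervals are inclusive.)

¬s must hold from j=5 onward; find where it first fails.
  j=5: holds
  j=6: holds
  j=7: holds
  j=8: fails
Holds on [5,7], so largest k = 2.

2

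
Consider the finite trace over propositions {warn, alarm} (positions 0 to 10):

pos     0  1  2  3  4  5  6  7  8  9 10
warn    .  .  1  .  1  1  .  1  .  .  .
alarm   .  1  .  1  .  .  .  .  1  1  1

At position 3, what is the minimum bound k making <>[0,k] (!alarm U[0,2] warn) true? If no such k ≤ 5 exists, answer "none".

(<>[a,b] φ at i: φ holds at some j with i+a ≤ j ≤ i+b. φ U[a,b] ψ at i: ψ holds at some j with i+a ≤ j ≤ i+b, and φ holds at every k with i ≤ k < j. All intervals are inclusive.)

Scan j = 3,4,… for (!alarm U[0,2] warn):
  j=3: fails
  j=4: holds
First hit at j=4, so smallest k = 4-3 = 1.

1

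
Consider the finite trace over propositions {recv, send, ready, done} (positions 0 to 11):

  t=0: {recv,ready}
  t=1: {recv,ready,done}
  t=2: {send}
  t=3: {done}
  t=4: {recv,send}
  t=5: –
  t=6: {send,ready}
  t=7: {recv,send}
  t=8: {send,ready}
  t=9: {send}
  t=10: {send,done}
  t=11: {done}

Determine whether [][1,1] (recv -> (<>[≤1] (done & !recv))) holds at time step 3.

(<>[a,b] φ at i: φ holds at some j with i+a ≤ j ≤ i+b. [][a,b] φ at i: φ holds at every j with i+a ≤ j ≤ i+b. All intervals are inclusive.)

Check (recv -> (<>[≤1] (done & !recv))) at every j in [4,4]:
  j=4: antecedent true; consequent fails (none in [4,5]) → ✗
Fails at j=4 → formula fails.

No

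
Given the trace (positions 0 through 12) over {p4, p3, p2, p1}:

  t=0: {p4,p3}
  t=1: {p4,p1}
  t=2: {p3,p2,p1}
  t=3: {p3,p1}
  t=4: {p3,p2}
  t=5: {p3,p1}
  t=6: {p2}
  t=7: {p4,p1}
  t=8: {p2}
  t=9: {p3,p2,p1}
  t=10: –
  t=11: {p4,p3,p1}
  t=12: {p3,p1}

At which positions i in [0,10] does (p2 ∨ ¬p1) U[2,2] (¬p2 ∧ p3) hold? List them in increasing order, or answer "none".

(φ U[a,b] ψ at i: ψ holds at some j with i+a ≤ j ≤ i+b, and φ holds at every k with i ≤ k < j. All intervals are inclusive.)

9

Evaluate at each i in [0,10]:
  i=0: ✗ (no rhs in [2,2])
  i=1: ✗ (lhs fails at k=1 before rhs at j=3)
  i=2: ✗ (no rhs in [4,4])
  i=3: ✗ (lhs fails at k=3 before rhs at j=5)
  i=4: ✗ (no rhs in [6,6])
  i=5: ✗ (no rhs in [7,7])
  i=6: ✗ (no rhs in [8,8])
  i=7: ✗ (no rhs in [9,9])
  i=8: ✗ (no rhs in [10,10])
  i=9: ✓ (rhs at j=11; lhs holds on [9,10])
  i=10: ✗ (lhs fails at k=11 before rhs at j=12)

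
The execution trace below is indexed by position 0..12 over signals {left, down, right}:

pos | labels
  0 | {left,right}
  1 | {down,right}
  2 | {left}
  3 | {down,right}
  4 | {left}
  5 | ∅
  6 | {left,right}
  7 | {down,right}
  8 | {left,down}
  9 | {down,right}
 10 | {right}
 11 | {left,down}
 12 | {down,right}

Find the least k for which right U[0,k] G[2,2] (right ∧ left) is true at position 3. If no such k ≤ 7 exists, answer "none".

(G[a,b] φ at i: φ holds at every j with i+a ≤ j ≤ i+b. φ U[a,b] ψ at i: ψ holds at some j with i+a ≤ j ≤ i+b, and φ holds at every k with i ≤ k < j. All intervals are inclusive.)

Need earliest j ≥ 3 with G[2,2] (right ∧ left), and right at every k in [3,j-1].
  j=3: rhs fails.
  j=4: rhs holds; lhs holds on [3,3]. k = 1.

1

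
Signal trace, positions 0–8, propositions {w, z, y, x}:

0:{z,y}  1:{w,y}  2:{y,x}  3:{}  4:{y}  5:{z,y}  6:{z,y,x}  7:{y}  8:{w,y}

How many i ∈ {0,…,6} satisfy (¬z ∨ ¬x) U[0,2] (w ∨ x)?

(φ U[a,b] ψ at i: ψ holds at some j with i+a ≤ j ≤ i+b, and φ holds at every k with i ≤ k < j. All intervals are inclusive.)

6

Evaluate at each i in [0,6]:
  i=0: ✓ (rhs at j=1; lhs holds on [0,0])
  i=1: ✓ (rhs at j=1)
  i=2: ✓ (rhs at j=2)
  i=3: ✗ (no rhs in [3,5])
  i=4: ✓ (rhs at j=6; lhs holds on [4,5])
  i=5: ✓ (rhs at j=6; lhs holds on [5,5])
  i=6: ✓ (rhs at j=6)
Positions where it holds: {0, 1, 2, 4, 5, 6} → 6.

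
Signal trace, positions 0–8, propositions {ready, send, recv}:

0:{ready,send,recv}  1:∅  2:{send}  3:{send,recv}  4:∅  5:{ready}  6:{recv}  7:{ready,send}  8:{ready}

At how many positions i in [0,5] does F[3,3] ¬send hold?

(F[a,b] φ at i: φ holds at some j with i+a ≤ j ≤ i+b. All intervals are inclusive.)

4

Evaluate at each i in [0,5]:
  i=0: ✗ (none in [3,3])
  i=1: ✓ (witness j=4)
  i=2: ✓ (witness j=5)
  i=3: ✓ (witness j=6)
  i=4: ✗ (none in [7,7])
  i=5: ✓ (witness j=8)
Positions where it holds: {1, 2, 3, 5} → 4.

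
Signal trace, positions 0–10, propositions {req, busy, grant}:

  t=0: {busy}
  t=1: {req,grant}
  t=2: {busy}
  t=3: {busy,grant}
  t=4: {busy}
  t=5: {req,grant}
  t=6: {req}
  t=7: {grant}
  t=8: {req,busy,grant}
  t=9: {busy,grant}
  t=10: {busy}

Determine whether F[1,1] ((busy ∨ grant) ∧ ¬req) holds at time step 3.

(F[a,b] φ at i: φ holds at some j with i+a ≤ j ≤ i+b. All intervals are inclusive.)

Check ((busy ∨ grant) ∧ ¬req) at each j in [4,4]:
  j=4: true
Found at j=4 → formula holds.

Holds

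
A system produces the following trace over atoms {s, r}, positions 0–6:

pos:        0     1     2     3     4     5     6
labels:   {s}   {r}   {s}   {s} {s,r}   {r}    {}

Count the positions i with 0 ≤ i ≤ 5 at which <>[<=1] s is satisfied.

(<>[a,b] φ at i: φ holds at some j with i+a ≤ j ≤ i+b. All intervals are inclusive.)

5

Evaluate at each i in [0,5]:
  i=0: ✓ (witness j=0)
  i=1: ✓ (witness j=2)
  i=2: ✓ (witness j=2)
  i=3: ✓ (witness j=3)
  i=4: ✓ (witness j=4)
  i=5: ✗ (none in [5,6])
Positions where it holds: {0, 1, 2, 3, 4} → 5.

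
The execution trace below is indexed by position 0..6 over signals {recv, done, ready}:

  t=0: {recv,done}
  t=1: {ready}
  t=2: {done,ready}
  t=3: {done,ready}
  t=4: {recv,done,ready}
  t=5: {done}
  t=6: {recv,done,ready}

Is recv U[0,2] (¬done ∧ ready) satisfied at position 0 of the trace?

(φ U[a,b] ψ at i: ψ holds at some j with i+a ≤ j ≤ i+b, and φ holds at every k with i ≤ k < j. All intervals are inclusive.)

Need some j in [0,2] with (¬done ∧ ready), and recv at every k in [0,j-1].
  j=0: (¬done ∧ ready) false.
  j=1: (¬done ∧ ready) holds; recv holds at every k in [0,0] → satisfied.

Yes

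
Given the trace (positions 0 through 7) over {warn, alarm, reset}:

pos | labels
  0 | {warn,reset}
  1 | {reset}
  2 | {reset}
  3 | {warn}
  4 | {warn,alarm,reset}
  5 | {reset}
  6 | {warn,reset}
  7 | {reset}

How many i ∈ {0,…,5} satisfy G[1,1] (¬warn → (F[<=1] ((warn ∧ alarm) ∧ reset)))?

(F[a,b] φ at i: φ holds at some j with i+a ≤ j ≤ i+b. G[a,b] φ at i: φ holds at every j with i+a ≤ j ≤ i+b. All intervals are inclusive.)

3

Evaluate at each i in [0,5]:
  i=0: ✗ (fails at j=1)
  i=1: ✗ (fails at j=2)
  i=2: ✓ (all of [3,3])
  i=3: ✓ (all of [4,4])
  i=4: ✗ (fails at j=5)
  i=5: ✓ (all of [6,6])
Positions where it holds: {2, 3, 5} → 3.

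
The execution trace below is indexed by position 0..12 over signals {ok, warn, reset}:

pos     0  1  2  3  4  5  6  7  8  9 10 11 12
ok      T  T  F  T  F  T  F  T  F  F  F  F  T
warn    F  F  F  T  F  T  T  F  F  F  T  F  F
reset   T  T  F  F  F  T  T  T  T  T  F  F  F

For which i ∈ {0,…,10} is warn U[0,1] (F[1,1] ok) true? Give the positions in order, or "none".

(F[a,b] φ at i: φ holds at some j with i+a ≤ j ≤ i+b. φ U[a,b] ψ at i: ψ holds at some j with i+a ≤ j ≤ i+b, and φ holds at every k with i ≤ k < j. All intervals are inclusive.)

Evaluate at each i in [0,10]:
  i=0: ✓ (rhs at j=0)
  i=1: ✗ (lhs fails at k=1 before rhs at j=2)
  i=2: ✓ (rhs at j=2)
  i=3: ✓ (rhs at j=4; lhs holds on [3,3])
  i=4: ✓ (rhs at j=4)
  i=5: ✓ (rhs at j=6; lhs holds on [5,5])
  i=6: ✓ (rhs at j=6)
  i=7: ✗ (no rhs in [7,8])
  i=8: ✗ (no rhs in [8,9])
  i=9: ✗ (no rhs in [9,10])
  i=10: ✓ (rhs at j=11; lhs holds on [10,10])

0, 2, 3, 4, 5, 6, 10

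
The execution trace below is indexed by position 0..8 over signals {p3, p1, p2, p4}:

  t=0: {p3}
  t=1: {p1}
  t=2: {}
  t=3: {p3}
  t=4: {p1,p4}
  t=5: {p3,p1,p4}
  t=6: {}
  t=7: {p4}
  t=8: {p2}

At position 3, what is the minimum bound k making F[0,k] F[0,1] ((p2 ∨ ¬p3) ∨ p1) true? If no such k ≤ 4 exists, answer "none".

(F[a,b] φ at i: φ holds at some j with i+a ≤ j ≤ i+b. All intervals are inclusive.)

0

Scan j = 3,4,… for F[0,1] ((p2 ∨ ¬p3) ∨ p1):
  j=3: holds
First hit at j=3, so smallest k = 3-3 = 0.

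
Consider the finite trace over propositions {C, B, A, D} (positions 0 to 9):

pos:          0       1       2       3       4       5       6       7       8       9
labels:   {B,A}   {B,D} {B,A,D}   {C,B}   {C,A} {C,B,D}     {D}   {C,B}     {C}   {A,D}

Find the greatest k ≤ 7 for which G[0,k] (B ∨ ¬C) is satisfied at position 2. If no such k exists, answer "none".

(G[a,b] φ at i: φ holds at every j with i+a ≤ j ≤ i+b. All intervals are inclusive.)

(B ∨ ¬C) must hold from j=2 onward; find where it first fails.
  j=2: holds
  j=3: holds
  j=4: fails
Holds on [2,3], so largest k = 1.

1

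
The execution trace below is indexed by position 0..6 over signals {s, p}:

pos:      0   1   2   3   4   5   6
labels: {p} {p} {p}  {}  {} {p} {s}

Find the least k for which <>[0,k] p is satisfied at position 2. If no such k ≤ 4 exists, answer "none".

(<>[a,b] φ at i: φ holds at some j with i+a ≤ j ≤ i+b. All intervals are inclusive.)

0

Scan j = 2,3,… for p:
  j=2: holds
First hit at j=2, so smallest k = 2-2 = 0.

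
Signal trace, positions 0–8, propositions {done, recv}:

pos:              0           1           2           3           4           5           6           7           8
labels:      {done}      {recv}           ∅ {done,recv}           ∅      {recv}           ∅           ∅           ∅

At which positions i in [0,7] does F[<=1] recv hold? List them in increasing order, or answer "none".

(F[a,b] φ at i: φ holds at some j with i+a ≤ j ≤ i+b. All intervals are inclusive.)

0, 1, 2, 3, 4, 5

Evaluate at each i in [0,7]:
  i=0: ✓ (witness j=1)
  i=1: ✓ (witness j=1)
  i=2: ✓ (witness j=3)
  i=3: ✓ (witness j=3)
  i=4: ✓ (witness j=5)
  i=5: ✓ (witness j=5)
  i=6: ✗ (none in [6,7])
  i=7: ✗ (none in [7,8])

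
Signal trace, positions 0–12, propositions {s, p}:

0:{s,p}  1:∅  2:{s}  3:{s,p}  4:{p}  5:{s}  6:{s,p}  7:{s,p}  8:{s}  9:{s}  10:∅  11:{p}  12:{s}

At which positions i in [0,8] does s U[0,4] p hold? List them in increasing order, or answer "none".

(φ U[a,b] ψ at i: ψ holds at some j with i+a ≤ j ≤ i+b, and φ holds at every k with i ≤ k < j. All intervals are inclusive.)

0, 2, 3, 4, 5, 6, 7

Evaluate at each i in [0,8]:
  i=0: ✓ (rhs at j=0)
  i=1: ✗ (lhs fails at k=1 before rhs at j=3)
  i=2: ✓ (rhs at j=3; lhs holds on [2,2])
  i=3: ✓ (rhs at j=3)
  i=4: ✓ (rhs at j=4)
  i=5: ✓ (rhs at j=6; lhs holds on [5,5])
  i=6: ✓ (rhs at j=6)
  i=7: ✓ (rhs at j=7)
  i=8: ✗ (lhs fails at k=10 before rhs at j=11)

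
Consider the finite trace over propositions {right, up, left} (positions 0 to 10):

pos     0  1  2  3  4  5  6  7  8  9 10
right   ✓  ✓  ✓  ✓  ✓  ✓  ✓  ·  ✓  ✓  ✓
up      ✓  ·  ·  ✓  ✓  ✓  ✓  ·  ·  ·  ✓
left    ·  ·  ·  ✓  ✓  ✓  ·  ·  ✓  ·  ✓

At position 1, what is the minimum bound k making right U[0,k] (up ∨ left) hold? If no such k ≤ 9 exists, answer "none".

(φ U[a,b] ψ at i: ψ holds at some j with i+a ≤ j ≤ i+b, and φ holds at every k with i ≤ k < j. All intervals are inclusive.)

2

Need earliest j ≥ 1 with (up ∨ left), and right at every k in [1,j-1].
  j=1: rhs fails.
  j=2: rhs fails.
  j=3: rhs holds; lhs holds on [1,2]. k = 2.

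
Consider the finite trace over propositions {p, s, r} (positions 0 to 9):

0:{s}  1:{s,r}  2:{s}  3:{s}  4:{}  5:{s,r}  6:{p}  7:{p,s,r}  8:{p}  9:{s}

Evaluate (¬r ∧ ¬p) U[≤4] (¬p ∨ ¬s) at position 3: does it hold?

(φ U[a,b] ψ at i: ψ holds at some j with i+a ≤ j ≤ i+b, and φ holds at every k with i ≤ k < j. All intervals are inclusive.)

Holds

Need some j in [3,7] with (¬p ∨ ¬s), and (¬r ∧ ¬p) at every k in [3,j-1].
  j=3: (¬p ∨ ¬s) holds; no prefix to check → satisfied.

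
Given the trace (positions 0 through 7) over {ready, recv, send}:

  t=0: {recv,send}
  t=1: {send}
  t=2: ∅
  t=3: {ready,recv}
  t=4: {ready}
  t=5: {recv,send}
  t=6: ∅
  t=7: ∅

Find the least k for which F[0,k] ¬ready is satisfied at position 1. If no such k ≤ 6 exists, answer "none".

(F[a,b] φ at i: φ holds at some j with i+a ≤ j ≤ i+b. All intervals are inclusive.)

Scan j = 1,2,… for ¬ready:
  j=1: holds
First hit at j=1, so smallest k = 1-1 = 0.

0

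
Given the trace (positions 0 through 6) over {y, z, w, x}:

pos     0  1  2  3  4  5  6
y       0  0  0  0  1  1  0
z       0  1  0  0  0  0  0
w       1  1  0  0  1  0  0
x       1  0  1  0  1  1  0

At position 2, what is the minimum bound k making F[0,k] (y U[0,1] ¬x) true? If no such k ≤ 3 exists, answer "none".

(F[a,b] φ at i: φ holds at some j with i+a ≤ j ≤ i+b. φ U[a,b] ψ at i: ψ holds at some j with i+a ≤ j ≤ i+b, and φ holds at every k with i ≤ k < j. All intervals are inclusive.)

1

Scan j = 2,3,… for (y U[0,1] ¬x):
  j=2: fails
  j=3: holds
First hit at j=3, so smallest k = 3-2 = 1.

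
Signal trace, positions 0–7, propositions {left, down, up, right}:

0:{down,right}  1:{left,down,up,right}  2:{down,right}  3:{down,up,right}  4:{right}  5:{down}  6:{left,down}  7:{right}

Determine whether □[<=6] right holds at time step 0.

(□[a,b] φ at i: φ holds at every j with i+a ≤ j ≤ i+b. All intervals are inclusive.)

False

Check right at every j in [0,6]:
  j=0: true
  j=1: true
  j=2: true
  j=3: true
  j=4: true
  j=5: false
  j=6: false
Fails at j=5 → formula fails.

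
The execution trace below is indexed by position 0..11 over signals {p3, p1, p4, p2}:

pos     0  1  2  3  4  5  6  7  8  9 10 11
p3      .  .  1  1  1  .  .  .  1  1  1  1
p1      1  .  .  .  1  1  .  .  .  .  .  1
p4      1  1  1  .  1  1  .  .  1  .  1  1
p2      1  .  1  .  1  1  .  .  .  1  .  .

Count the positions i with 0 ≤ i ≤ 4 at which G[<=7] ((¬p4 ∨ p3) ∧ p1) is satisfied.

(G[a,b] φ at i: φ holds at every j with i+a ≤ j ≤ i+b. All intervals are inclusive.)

Evaluate at each i in [0,4]:
  i=0: ✗ (fails at j=0)
  i=1: ✗ (fails at j=1)
  i=2: ✗ (fails at j=2)
  i=3: ✗ (fails at j=3)
  i=4: ✗ (fails at j=5)
Positions where it holds: {} → 0.

0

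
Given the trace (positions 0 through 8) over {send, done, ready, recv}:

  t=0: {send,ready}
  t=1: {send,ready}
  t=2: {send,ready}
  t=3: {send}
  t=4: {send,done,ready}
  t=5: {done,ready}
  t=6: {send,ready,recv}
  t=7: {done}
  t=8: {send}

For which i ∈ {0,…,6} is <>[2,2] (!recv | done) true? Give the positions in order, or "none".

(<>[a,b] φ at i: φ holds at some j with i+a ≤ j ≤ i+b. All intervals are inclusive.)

Evaluate at each i in [0,6]:
  i=0: ✓ (witness j=2)
  i=1: ✓ (witness j=3)
  i=2: ✓ (witness j=4)
  i=3: ✓ (witness j=5)
  i=4: ✗ (none in [6,6])
  i=5: ✓ (witness j=7)
  i=6: ✓ (witness j=8)

0, 1, 2, 3, 5, 6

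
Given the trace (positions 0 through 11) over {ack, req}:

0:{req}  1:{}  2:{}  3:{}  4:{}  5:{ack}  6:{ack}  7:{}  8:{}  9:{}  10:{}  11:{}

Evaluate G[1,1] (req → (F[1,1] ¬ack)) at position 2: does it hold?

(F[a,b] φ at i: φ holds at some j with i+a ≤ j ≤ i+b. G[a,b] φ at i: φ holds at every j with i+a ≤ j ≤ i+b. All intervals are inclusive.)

Check (req → (F[1,1] ¬ack)) at every j in [3,3]:
  j=3: antecedent false → ✓
All positions satisfy it → formula holds.

True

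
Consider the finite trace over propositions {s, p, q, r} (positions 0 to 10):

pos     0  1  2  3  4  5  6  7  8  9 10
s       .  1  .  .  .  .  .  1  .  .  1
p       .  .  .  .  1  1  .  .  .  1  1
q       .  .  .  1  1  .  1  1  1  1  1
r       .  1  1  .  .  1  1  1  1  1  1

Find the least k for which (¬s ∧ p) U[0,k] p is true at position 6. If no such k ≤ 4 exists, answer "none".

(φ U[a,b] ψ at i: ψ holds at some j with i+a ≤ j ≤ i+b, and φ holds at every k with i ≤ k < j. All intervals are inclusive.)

none

Need earliest j ≥ 6 with p, and (¬s ∧ p) at every k in [6,j-1].
  j=6: rhs fails.
  j=7: rhs fails.
  j=8: rhs fails.
  j=9: rhs holds but lhs fails at k=6.
  j=10: rhs holds but lhs fails at k=6.
No witness within the range → none.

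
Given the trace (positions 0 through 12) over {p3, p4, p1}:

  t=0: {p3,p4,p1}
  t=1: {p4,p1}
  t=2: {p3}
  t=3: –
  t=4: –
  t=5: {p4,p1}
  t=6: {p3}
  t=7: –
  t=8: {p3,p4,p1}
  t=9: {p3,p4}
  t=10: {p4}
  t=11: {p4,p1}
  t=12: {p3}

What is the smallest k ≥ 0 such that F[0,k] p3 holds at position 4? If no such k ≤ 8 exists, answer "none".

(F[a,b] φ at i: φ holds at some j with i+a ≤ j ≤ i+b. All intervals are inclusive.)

2

Scan j = 4,5,… for p3:
  j=4: fails
  j=5: fails
  j=6: holds
First hit at j=6, so smallest k = 6-4 = 2.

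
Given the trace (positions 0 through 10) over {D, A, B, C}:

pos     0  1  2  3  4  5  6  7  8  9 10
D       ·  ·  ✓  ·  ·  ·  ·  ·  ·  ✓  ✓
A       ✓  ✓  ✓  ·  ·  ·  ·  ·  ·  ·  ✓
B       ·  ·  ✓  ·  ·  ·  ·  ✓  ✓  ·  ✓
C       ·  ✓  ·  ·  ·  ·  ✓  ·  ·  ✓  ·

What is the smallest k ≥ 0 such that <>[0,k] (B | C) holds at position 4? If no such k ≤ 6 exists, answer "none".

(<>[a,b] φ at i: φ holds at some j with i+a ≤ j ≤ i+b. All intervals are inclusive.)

2

Scan j = 4,5,… for (B | C):
  j=4: fails
  j=5: fails
  j=6: holds
First hit at j=6, so smallest k = 6-4 = 2.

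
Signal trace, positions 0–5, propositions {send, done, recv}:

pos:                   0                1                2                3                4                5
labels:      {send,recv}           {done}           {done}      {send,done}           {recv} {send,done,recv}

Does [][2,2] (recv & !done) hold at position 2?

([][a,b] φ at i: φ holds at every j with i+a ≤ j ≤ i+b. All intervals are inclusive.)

Check (recv & !done) at every j in [4,4]:
  j=4: true
All positions satisfy it → formula holds.

True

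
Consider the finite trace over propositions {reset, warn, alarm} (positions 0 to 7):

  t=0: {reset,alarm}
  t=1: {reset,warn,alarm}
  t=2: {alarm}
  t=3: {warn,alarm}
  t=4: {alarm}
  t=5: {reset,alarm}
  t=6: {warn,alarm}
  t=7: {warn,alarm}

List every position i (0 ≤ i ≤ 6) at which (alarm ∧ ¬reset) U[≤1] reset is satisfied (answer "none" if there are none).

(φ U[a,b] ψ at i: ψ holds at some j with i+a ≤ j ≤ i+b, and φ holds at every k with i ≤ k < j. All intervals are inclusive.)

0, 1, 4, 5

Evaluate at each i in [0,6]:
  i=0: ✓ (rhs at j=0)
  i=1: ✓ (rhs at j=1)
  i=2: ✗ (no rhs in [2,3])
  i=3: ✗ (no rhs in [3,4])
  i=4: ✓ (rhs at j=5; lhs holds on [4,4])
  i=5: ✓ (rhs at j=5)
  i=6: ✗ (no rhs in [6,7])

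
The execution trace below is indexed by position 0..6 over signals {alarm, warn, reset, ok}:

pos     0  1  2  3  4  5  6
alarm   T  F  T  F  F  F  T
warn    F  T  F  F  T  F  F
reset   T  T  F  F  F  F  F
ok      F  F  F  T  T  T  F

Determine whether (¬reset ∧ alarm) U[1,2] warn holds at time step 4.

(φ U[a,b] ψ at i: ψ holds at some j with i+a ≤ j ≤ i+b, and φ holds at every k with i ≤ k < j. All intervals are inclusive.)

Need some j in [5,6] with warn, and (¬reset ∧ alarm) at every k in [4,j-1].
  j=5: warn false.
  j=6: warn false.
No j in the window works → until fails.

False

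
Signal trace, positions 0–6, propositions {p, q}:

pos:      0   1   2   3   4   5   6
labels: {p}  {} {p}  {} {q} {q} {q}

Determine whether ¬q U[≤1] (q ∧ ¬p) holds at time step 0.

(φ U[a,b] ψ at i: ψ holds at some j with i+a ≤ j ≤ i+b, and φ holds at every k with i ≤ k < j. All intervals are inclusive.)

Does not hold

Need some j in [0,1] with (q ∧ ¬p), and ¬q at every k in [0,j-1].
  j=0: (q ∧ ¬p) false.
  j=1: (q ∧ ¬p) false.
No j in the window works → until fails.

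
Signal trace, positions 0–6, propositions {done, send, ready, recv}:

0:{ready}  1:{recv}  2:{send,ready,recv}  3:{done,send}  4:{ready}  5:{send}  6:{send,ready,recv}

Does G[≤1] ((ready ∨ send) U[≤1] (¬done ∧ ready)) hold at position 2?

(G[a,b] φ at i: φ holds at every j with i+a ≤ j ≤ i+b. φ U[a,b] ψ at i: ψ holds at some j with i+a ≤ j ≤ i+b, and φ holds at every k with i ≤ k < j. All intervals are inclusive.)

Yes

Check ((ready ∨ send) U[≤1] (¬done ∧ ready)) at every j in [2,3]:
  j=2: holds
  j=3: holds
All positions satisfy it → formula holds.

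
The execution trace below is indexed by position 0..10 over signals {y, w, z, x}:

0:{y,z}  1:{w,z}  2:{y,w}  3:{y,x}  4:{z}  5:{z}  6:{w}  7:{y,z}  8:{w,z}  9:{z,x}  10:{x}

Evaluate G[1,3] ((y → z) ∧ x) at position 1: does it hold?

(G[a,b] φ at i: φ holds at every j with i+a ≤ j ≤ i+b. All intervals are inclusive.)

Check ((y → z) ∧ x) at every j in [2,4]:
  j=2: false
  j=3: false
  j=4: false
Fails at j=2 → formula fails.

Does not hold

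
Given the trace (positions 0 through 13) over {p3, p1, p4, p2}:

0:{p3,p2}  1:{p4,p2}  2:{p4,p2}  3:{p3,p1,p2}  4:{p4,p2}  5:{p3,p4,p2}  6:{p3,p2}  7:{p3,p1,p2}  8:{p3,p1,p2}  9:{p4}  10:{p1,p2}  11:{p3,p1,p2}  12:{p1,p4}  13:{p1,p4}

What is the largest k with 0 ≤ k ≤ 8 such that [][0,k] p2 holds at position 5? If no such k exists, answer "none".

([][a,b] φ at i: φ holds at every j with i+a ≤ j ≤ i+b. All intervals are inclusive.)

p2 must hold from j=5 onward; find where it first fails.
  j=5: holds
  j=6: holds
  j=7: holds
  j=8: holds
  j=9: fails
Holds on [5,8], so largest k = 3.

3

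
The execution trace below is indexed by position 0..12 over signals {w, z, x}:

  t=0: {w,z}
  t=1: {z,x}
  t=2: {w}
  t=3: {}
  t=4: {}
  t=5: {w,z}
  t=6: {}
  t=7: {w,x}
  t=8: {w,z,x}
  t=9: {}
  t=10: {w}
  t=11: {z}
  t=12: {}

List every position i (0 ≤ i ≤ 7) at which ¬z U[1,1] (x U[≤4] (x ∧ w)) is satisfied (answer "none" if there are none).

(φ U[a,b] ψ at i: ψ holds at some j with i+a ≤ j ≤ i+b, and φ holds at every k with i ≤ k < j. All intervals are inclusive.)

6, 7

Evaluate at each i in [0,7]:
  i=0: ✗ (no rhs in [1,1])
  i=1: ✗ (no rhs in [2,2])
  i=2: ✗ (no rhs in [3,3])
  i=3: ✗ (no rhs in [4,4])
  i=4: ✗ (no rhs in [5,5])
  i=5: ✗ (no rhs in [6,6])
  i=6: ✓ (rhs at j=7; lhs holds on [6,6])
  i=7: ✓ (rhs at j=8; lhs holds on [7,7])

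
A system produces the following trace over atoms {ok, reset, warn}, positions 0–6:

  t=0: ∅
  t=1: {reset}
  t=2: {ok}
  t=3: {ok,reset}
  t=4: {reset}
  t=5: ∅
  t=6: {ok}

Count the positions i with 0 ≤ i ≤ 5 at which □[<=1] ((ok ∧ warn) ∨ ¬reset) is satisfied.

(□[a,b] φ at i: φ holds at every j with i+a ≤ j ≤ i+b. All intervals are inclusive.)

1

Evaluate at each i in [0,5]:
  i=0: ✗ (fails at j=1)
  i=1: ✗ (fails at j=1)
  i=2: ✗ (fails at j=3)
  i=3: ✗ (fails at j=3)
  i=4: ✗ (fails at j=4)
  i=5: ✓ (all of [5,6])
Positions where it holds: {5} → 1.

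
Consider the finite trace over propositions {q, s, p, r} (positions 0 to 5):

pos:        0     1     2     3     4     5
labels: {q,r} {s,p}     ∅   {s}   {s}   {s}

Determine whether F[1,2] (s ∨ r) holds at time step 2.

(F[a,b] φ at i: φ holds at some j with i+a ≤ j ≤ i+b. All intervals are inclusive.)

Holds

Check (s ∨ r) at each j in [3,4]:
  j=3: true
  j=4: true
Found at j=3 → formula holds.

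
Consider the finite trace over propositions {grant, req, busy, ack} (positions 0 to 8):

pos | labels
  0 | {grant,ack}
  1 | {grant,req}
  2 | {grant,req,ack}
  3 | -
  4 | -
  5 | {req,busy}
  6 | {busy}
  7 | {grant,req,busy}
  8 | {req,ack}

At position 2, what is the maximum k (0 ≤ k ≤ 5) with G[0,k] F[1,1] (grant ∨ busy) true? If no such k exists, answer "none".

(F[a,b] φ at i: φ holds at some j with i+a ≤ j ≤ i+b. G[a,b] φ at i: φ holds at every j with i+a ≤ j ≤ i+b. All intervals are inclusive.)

F[1,1] (grant ∨ busy) must hold from j=2 onward; find where it first fails.
  j=2: fails → no k works.

none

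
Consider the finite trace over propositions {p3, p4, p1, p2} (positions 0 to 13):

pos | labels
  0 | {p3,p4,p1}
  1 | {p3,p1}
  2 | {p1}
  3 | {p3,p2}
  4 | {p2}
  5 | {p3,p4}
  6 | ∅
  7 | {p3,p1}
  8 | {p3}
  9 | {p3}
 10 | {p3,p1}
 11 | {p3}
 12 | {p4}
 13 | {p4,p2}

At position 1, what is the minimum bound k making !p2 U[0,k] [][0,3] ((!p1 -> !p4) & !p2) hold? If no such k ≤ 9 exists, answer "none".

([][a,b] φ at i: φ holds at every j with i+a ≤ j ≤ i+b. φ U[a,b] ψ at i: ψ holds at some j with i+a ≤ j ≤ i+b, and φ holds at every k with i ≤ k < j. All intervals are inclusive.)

none

Need earliest j ≥ 1 with [][0,3] ((!p1 -> !p4) & !p2), and !p2 at every k in [1,j-1].
  j=1: rhs fails.
  j=2: rhs fails.
  j=3: rhs fails.
  j=4: rhs fails.
  j=5: rhs fails.
  j=6: rhs holds but lhs fails at k=3.
  j=7: rhs holds but lhs fails at k=3.
  j=8: rhs holds but lhs fails at k=3.
  j=9: rhs fails.
  j=10: rhs fails.
No witness within the range → none.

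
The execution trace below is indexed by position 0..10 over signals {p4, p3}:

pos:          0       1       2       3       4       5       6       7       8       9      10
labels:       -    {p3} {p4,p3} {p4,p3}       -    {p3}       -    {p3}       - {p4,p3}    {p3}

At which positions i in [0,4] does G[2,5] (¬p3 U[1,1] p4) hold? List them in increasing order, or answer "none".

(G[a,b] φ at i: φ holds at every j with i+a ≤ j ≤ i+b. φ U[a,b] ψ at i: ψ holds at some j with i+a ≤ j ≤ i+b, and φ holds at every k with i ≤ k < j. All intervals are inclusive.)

none

Evaluate at each i in [0,4]:
  i=0: ✗ (fails at j=2)
  i=1: ✗ (fails at j=3)
  i=2: ✗ (fails at j=4)
  i=3: ✗ (fails at j=5)
  i=4: ✗ (fails at j=6)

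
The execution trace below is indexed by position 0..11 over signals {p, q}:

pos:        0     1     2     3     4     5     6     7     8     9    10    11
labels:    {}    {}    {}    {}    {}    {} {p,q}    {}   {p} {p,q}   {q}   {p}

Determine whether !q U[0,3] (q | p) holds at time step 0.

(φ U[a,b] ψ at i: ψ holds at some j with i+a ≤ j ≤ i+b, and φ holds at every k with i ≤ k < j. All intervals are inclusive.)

No

Need some j in [0,3] with (q | p), and !q at every k in [0,j-1].
  j=0: (q | p) false.
  j=1: (q | p) false.
  j=2: (q | p) false.
  j=3: (q | p) false.
No j in the window works → until fails.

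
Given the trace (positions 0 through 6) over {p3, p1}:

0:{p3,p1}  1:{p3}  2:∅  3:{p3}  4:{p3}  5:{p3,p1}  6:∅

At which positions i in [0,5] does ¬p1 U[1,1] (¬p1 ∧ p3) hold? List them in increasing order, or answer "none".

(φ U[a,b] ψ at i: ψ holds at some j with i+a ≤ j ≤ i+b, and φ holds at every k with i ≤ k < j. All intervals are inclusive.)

Evaluate at each i in [0,5]:
  i=0: ✗ (lhs fails at k=0 before rhs at j=1)
  i=1: ✗ (no rhs in [2,2])
  i=2: ✓ (rhs at j=3; lhs holds on [2,2])
  i=3: ✓ (rhs at j=4; lhs holds on [3,3])
  i=4: ✗ (no rhs in [5,5])
  i=5: ✗ (no rhs in [6,6])

2, 3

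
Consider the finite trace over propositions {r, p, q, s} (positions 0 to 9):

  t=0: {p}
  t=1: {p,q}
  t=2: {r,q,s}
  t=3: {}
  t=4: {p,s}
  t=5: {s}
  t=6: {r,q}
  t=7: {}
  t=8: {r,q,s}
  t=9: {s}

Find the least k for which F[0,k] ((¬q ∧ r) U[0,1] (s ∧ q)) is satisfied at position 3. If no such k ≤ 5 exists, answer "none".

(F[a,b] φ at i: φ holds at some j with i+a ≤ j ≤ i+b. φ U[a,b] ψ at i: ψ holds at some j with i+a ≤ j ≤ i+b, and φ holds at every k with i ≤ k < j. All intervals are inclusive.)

Scan j = 3,4,… for ((¬q ∧ r) U[0,1] (s ∧ q)):
  j=3: fails
  j=4: fails
  j=5: fails
  j=6: fails
  j=7: fails
  j=8: holds
First hit at j=8, so smallest k = 8-3 = 5.

5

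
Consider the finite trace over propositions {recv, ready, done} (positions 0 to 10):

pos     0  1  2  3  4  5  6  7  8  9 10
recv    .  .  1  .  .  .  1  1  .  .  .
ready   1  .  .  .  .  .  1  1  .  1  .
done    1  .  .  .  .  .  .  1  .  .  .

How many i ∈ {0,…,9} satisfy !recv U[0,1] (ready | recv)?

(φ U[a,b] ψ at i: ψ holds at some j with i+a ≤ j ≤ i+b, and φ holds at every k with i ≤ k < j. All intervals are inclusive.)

8

Evaluate at each i in [0,9]:
  i=0: ✓ (rhs at j=0)
  i=1: ✓ (rhs at j=2; lhs holds on [1,1])
  i=2: ✓ (rhs at j=2)
  i=3: ✗ (no rhs in [3,4])
  i=4: ✗ (no rhs in [4,5])
  i=5: ✓ (rhs at j=6; lhs holds on [5,5])
  i=6: ✓ (rhs at j=6)
  i=7: ✓ (rhs at j=7)
  i=8: ✓ (rhs at j=9; lhs holds on [8,8])
  i=9: ✓ (rhs at j=9)
Positions where it holds: {0, 1, 2, 5, 6, 7, 8, 9} → 8.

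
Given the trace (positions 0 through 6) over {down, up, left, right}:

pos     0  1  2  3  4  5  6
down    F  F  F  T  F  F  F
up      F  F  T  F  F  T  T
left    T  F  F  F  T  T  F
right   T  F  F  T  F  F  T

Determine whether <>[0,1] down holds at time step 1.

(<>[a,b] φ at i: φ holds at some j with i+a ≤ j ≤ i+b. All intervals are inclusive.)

Check down at each j in [1,2]:
  j=1: false
  j=2: false
No position in the window satisfies it → formula fails.

Does not hold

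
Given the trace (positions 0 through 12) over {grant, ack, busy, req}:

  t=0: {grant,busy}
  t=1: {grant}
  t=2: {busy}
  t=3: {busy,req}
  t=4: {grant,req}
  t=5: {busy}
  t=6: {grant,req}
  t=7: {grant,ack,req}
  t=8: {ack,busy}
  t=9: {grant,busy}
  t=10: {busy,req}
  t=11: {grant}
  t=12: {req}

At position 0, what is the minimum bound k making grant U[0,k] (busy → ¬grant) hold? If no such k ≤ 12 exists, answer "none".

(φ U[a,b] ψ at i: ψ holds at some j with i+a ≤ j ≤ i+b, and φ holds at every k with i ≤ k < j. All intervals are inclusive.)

1

Need earliest j ≥ 0 with (busy → ¬grant), and grant at every k in [0,j-1].
  j=0: rhs fails.
  j=1: rhs holds; lhs holds on [0,0]. k = 1.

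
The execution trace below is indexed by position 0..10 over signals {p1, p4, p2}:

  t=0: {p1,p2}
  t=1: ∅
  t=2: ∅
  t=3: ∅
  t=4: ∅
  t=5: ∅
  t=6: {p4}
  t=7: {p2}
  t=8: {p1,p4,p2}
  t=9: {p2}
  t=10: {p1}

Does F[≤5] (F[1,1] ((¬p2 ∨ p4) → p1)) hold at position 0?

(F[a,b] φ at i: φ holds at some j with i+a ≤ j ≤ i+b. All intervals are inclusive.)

Does not hold

Check F[1,1] ((¬p2 ∨ p4) → p1) at each j in [0,5]:
  j=0: fails (none in [1,1])
  j=1: fails (none in [2,2])
  j=2: fails (none in [3,3])
  j=3: fails (none in [4,4])
  j=4: fails (none in [5,5])
  j=5: fails (none in [6,6])
No position in the window satisfies it → formula fails.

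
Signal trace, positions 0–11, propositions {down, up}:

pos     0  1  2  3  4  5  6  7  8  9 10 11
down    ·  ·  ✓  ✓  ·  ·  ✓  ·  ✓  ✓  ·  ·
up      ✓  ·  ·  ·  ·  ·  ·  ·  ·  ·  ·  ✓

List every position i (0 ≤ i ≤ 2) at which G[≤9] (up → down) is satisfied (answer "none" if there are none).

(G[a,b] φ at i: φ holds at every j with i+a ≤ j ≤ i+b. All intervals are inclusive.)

1

Evaluate at each i in [0,2]:
  i=0: ✗ (fails at j=0)
  i=1: ✓ (all of [1,10])
  i=2: ✗ (fails at j=11)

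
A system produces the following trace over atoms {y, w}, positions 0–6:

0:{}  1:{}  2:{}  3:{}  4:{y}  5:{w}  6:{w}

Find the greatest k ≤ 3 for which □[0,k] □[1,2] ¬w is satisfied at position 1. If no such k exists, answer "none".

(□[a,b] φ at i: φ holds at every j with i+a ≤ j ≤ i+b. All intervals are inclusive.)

1

□[1,2] ¬w must hold from j=1 onward; find where it first fails.
  j=1: holds
  j=2: holds
  j=3: fails
Holds on [1,2], so largest k = 1.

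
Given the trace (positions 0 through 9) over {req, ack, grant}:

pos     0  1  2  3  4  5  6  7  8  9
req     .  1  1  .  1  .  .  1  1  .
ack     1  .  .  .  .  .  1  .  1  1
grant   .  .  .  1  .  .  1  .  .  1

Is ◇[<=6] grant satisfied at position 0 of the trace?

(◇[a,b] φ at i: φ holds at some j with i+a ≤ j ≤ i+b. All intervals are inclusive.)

Check grant at each j in [0,6]:
  j=0: false
  j=1: false
  j=2: false
  j=3: true
  j=4: false
  j=5: false
  j=6: true
Found at j=3 → formula holds.

Holds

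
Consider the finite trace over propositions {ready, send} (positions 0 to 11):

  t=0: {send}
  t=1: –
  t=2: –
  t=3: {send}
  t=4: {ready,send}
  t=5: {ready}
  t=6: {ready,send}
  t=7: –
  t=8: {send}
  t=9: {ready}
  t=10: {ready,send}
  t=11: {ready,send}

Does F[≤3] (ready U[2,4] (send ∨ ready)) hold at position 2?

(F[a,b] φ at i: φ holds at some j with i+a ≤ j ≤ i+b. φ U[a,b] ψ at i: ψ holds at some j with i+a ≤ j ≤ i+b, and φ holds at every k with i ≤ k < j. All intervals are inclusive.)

Check (ready U[2,4] (send ∨ ready)) at each j in [2,5]:
  j=2: fails
  j=3: fails
  j=4: holds
  j=5: fails
Found at j=4 → formula holds.

True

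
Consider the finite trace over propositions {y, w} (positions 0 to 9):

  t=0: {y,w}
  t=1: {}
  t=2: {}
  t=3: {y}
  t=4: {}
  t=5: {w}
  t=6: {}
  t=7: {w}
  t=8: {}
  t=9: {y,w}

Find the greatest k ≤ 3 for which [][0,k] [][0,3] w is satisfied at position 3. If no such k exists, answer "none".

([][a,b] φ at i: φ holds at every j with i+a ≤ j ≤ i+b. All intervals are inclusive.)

[][0,3] w must hold from j=3 onward; find where it first fails.
  j=3: fails → no k works.

none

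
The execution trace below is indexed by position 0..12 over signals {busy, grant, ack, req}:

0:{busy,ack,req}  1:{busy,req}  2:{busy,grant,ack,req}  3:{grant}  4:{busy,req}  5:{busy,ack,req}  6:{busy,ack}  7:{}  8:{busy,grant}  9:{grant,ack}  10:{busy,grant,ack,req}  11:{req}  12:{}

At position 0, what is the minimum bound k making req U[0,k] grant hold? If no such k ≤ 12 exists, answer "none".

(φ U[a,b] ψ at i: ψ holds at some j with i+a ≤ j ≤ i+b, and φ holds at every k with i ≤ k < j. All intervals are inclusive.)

2

Need earliest j ≥ 0 with grant, and req at every k in [0,j-1].
  j=0: rhs fails.
  j=1: rhs fails.
  j=2: rhs holds; lhs holds on [0,1]. k = 2.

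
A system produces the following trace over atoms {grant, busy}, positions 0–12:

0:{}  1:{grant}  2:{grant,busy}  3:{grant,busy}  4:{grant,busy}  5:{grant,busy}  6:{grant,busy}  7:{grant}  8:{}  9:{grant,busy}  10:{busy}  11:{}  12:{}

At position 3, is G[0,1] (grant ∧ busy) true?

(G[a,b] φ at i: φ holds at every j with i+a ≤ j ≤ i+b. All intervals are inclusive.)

Yes

Check (grant ∧ busy) at every j in [3,4]:
  j=3: true
  j=4: true
All positions satisfy it → formula holds.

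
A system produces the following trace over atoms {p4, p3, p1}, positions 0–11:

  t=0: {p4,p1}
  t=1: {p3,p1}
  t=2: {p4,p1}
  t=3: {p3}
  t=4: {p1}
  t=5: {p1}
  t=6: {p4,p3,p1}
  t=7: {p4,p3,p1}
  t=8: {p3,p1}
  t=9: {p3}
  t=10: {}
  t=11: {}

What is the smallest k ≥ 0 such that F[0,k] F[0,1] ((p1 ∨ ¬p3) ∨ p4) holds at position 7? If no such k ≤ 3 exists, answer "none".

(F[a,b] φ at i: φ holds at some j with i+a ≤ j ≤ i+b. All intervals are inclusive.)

Scan j = 7,8,… for F[0,1] ((p1 ∨ ¬p3) ∨ p4):
  j=7: holds
First hit at j=7, so smallest k = 7-7 = 0.

0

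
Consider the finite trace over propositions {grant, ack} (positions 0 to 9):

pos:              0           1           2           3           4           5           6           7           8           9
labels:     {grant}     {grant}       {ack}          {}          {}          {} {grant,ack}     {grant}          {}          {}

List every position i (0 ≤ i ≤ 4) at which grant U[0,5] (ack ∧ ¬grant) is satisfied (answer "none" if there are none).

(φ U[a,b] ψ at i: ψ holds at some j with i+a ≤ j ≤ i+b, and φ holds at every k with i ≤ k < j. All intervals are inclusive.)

Evaluate at each i in [0,4]:
  i=0: ✓ (rhs at j=2; lhs holds on [0,1])
  i=1: ✓ (rhs at j=2; lhs holds on [1,1])
  i=2: ✓ (rhs at j=2)
  i=3: ✗ (no rhs in [3,8])
  i=4: ✗ (no rhs in [4,9])

0, 1, 2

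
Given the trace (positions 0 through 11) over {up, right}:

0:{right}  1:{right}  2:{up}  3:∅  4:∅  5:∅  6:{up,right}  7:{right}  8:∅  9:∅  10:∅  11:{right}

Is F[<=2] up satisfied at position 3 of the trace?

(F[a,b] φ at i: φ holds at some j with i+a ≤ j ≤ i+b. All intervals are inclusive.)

False

Check up at each j in [3,5]:
  j=3: false
  j=4: false
  j=5: false
No position in the window satisfies it → formula fails.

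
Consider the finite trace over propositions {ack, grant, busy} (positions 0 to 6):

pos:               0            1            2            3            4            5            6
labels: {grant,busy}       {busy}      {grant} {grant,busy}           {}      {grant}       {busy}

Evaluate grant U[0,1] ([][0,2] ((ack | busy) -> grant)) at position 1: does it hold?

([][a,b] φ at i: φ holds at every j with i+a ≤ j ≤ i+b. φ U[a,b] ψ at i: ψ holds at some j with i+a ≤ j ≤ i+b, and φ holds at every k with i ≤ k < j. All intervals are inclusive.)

Need some j in [1,2] with [][0,2] ((ack | busy) -> grant), and grant at every k in [1,j-1].
  j=1: [][0,2] ((ack | busy) -> grant) — fails at 1.
  j=2: [][0,2] ((ack | busy) -> grant) holds, but grant fails at k=1 → not this j.
No j in the window works → until fails.

No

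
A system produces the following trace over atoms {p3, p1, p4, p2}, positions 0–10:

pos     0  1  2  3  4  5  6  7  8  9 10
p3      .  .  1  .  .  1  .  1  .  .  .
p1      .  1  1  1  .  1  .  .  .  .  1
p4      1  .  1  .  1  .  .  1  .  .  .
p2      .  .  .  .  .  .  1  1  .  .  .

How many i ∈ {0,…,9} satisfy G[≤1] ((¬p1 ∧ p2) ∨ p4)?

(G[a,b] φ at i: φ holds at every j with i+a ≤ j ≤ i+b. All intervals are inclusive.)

Evaluate at each i in [0,9]:
  i=0: ✗ (fails at j=1)
  i=1: ✗ (fails at j=1)
  i=2: ✗ (fails at j=3)
  i=3: ✗ (fails at j=3)
  i=4: ✗ (fails at j=5)
  i=5: ✗ (fails at j=5)
  i=6: ✓ (all of [6,7])
  i=7: ✗ (fails at j=8)
  i=8: ✗ (fails at j=8)
  i=9: ✗ (fails at j=9)
Positions where it holds: {6} → 1.

1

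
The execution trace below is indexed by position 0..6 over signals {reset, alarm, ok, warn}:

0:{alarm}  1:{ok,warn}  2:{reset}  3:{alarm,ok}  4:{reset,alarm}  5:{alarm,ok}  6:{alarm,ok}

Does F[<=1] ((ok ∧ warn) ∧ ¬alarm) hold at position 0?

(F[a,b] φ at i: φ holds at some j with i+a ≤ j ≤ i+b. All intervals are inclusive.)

Holds

Check ((ok ∧ warn) ∧ ¬alarm) at each j in [0,1]:
  j=0: false
  j=1: true
Found at j=1 → formula holds.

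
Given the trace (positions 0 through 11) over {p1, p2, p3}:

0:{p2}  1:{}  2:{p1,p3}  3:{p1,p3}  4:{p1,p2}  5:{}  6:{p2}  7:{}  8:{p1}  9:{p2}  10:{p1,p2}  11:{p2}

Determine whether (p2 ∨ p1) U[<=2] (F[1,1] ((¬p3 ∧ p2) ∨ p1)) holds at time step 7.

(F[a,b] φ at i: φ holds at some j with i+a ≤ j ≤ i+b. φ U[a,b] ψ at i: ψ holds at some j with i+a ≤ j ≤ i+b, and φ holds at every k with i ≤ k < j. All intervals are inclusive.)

Need some j in [7,9] with F[1,1] ((¬p3 ∧ p2) ∨ p1), and (p2 ∨ p1) at every k in [7,j-1].
  j=7: F[1,1] ((¬p3 ∧ p2) ∨ p1) holds; no prefix to check → satisfied.

Yes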